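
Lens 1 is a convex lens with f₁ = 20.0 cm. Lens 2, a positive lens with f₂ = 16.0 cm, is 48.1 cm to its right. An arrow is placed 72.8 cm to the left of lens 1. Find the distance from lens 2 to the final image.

Lens 1: 1/d_i1 = 1/f₁ − 1/d_o1 = 1/(20.0) − 1/(72.8) = 0.03626, so d_i1 = 27.58 cm.
The intermediate image is 27.58 cm to the right of lens 1, which is 48.1 − (27.58) = 20.52 cm to the left of lens 2, so d_o2 = +20.52 cm.
Lens 2: 1/d_i2 = 1/f₂ − 1/d_o2 = 1/(16.0) − 1/(20.52) = 0.01377, so d_i2 = 72.6 cm.
The final image is real, 72.6 cm to the right of lens 2 (overall magnification ≈ 1.3).

72.6 cm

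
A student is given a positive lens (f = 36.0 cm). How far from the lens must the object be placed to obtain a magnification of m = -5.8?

m = −d_i/d_o ⇒ d_i = −m·d_o.
1/f = 1/d_o + 1/d_i = 1/d_o − 1/(m·d_o) = (1 − 1/m)/d_o, so d_o = f(1 − 1/m) = (36.00)(1 − 1/(-5.8)) = 42.2 cm.

42.2 cm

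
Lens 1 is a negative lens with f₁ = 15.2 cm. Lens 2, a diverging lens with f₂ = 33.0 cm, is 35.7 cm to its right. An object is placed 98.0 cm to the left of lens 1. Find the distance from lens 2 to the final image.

Lens 1 is diverging, so f₁ = −15.2 cm.
Lens 1: 1/d_i1 = 1/f₁ − 1/d_o1 = 1/(-15.2) − 1/(98.0) = -0.07599, so d_i1 = -13.16 cm.
The intermediate image is 13.16 cm to the left of lens 1 (virtual), which is 35.7 − (-13.16) = 48.86 cm to the left of lens 2, so d_o2 = +48.86 cm.
Lens 2 is diverging, so f₂ = −33.0 cm.
Lens 2: 1/d_i2 = 1/f₂ − 1/d_o2 = 1/(-33.0) − 1/(48.86) = -0.05077, so d_i2 = -19.7 cm.
The final image is virtual, 19.7 cm to the left of lens 2 (overall magnification ≈ 0.054).

19.7 cm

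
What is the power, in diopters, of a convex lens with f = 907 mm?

f = 90.7 cm = 0.907 m.
P = 1/f = 1/(0.907 m) = +1.10 D.

P = +1.10 D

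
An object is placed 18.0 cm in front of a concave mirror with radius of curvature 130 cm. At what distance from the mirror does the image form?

24.9 cm

f = R/2 = 130/2 = 65.00 cm.
Mirror equation: 1/d_i = 1/f − 1/d_o = 1/(65.00) − 1/(18.0) = 0.01538 − 0.05556 = -0.04017, so d_i = -24.9 cm.
The image is virtual, upright and enlarged, behind the mirror.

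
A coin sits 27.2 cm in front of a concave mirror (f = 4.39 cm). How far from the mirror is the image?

5.23 cm

Mirror equation: 1/s_i = 1/f − 1/s_o = 1/(4.390) − 1/(27.2) = 0.2278 − 0.03676 = 0.1910, so s_i = 5.23 cm.
The image is real, inverted and reduced, in front of the mirror.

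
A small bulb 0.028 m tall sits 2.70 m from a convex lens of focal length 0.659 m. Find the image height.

1/d_i = 1/f − 1/d_o = 1/(0.6590) − 1/(2.70) = 1.147, so d_i = 0.8718 m.
m = −d_i/d_o = -0.3229.
|h_i| = |m|·h_o = 0.3229 × 0.028 = 0.00904 m. The image is real, inverted and reduced, on the far side of the lens.

0.00904 m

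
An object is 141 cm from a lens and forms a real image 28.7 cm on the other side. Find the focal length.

Real image ⇒ d_i = +28.7 cm.
1/f = 1/d_o + 1/d_i = 1/(141) + 1/(28.7) = 0.04194, so f = 23.8 cm.
Since f is positive, the lens is converging.

f = 23.8 cm (converging)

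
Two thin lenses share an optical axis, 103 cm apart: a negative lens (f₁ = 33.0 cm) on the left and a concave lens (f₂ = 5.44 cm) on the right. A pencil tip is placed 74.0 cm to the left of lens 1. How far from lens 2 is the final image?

5.21 cm

Lens 1 is diverging, so f₁ = −33.0 cm.
Lens 1: 1/d_i1 = 1/f₁ − 1/d_o1 = 1/(-33.0) − 1/(74.0) = -0.04382, so d_i1 = -22.82 cm.
The intermediate image is 22.82 cm to the left of lens 1 (virtual), which is 103 − (-22.82) = 125.8 cm to the left of lens 2, so d_o2 = +125.8 cm.
Lens 2 is diverging, so f₂ = −5.44 cm.
Lens 2: 1/d_i2 = 1/f₂ − 1/d_o2 = 1/(-5.44) − 1/(125.8) = -0.1918, so d_i2 = -5.21 cm.
The final image is virtual, 5.21 cm to the left of lens 2 (overall magnification ≈ 0.013).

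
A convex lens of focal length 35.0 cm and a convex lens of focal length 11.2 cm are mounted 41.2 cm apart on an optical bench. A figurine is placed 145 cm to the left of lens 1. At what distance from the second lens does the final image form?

3.43 cm

Lens 1: 1/d_i1 = 1/f₁ − 1/d_o1 = 1/(35.0) − 1/(145) = 0.02167, so d_i1 = 46.14 cm.
The intermediate image is 46.14 cm to the right of lens 1, which lies 4.940 cm to the right of lens 2 — a virtual object — so d_o2 = −4.940 cm.
Lens 2: 1/d_i2 = 1/f₂ − 1/d_o2 = 1/(11.2) − 1/(-4.940) = 0.2917, so d_i2 = 3.43 cm.
The final image is real, 3.43 cm to the right of lens 2 (overall magnification ≈ -0.22).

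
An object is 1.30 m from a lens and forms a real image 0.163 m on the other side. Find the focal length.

f = 0.145 m (converging)

Real image ⇒ d_i = +0.163 m.
1/f = 1/d_o + 1/d_i = 1/(1.30) + 1/(0.163) = 6.904, so f = 0.145 m.
Since f is positive, the lens is converging.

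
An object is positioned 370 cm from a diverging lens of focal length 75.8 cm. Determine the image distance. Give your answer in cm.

62.9 cm

For a diverging lens, f = -75.8 cm.
Thin-lens equation: 1/s_i = 1/f − 1/s_o = 1/(-75.80) − 1/(370) = -0.01319 − 0.002703 = -0.01590, so s_i = -62.9 cm.
The image is virtual, upright and reduced, on the same side as the object.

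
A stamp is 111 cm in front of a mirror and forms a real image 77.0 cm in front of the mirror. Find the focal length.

f = 45.5 cm (concave)

Real image ⇒ d_i = +77.0 cm.
1/f = 1/d_o + 1/d_i = 1/(111) + 1/(77.0) = 0.02200, so f = 45.5 cm.
Since f is positive, the mirror is concave.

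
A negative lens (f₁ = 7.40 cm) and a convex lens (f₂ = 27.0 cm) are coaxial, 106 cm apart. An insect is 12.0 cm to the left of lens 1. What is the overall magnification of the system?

m = -0.123

f₁ = −7.40 cm (diverging).
Lens 1: 1/d_i1 = 1/(-7.40) − 1/(12.0) = -0.2185, so d_i1 = -4.577 cm; m₁ = −d_i1/d_o1 = +0.3814.
d_o2 = 106 − (-4.577) = 110.6 cm.
Lens 2: 1/d_i2 = 1/(27.0) − 1/(110.6) = 0.02800, so d_i2 = 35.72 cm; m₂ = −d_i2/d_o2 = -0.3230.
m = m₁·m₂ = (+0.3814)(-0.3230) = -0.123.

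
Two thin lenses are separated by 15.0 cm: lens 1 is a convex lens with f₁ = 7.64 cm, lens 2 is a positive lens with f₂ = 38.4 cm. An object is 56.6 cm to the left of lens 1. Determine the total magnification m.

m = -0.186

Lens 1: 1/d_i1 = 1/(7.64) − 1/(56.6) = 0.1132, so d_i1 = 8.832 cm; m₁ = −d_i1/d_o1 = -0.1560.
d_o2 = 15.0 − (8.832) = 6.168 cm.
Lens 2: 1/d_i2 = 1/(38.4) − 1/(6.168) = -0.1361, so d_i2 = -7.348 cm; m₂ = −d_i2/d_o2 = +1.191.
m = m₁·m₂ = (-0.1560)(+1.191) = -0.186.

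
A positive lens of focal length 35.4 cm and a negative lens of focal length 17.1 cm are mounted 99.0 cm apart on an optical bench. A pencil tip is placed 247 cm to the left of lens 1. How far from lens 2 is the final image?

13.2 cm

Lens 1: 1/d_i1 = 1/f₁ − 1/d_o1 = 1/(35.4) − 1/(247) = 0.02420, so d_i1 = 41.32 cm.
The intermediate image is 41.32 cm to the right of lens 1, which is 99.0 − (41.32) = 57.68 cm to the left of lens 2, so d_o2 = +57.68 cm.
Lens 2 is diverging, so f₂ = −17.1 cm.
Lens 2: 1/d_i2 = 1/f₂ − 1/d_o2 = 1/(-17.1) − 1/(57.68) = -0.07582, so d_i2 = -13.2 cm.
The final image is virtual, 13.2 cm to the left of lens 2 (overall magnification ≈ -0.038).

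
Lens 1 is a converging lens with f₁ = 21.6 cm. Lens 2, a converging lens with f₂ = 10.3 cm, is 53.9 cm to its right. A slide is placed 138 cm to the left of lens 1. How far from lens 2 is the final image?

16.2 cm

Lens 1: 1/d_i1 = 1/f₁ − 1/d_o1 = 1/(21.6) − 1/(138) = 0.03905, so d_i1 = 25.61 cm.
The intermediate image is 25.61 cm to the right of lens 1, which is 53.9 − (25.61) = 28.29 cm to the left of lens 2, so d_o2 = +28.29 cm.
Lens 2: 1/d_i2 = 1/f₂ − 1/d_o2 = 1/(10.3) − 1/(28.29) = 0.06174, so d_i2 = 16.2 cm.
The final image is real, 16.2 cm to the right of lens 2 (overall magnification ≈ 0.11).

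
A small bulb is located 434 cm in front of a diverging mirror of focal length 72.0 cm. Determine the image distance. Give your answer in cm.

For a diverging mirror, f = -72.0 cm.
Mirror equation: 1/q = 1/f − 1/p = 1/(-72.00) − 1/(434) = -0.01389 − 0.002304 = -0.01619, so q = -61.8 cm.
The image is virtual, upright and reduced, behind the mirror.

61.8 cm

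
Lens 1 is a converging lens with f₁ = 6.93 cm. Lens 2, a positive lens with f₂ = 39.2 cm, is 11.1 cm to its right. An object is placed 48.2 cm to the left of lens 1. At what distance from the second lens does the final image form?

3.26 cm

Lens 1: 1/d_i1 = 1/f₁ − 1/d_o1 = 1/(6.93) − 1/(48.2) = 0.1236, so d_i1 = 8.094 cm.
The intermediate image is 8.094 cm to the right of lens 1, which is 11.1 − (8.094) = 3.006 cm to the left of lens 2, so d_o2 = +3.006 cm.
Lens 2: 1/d_i2 = 1/f₂ − 1/d_o2 = 1/(39.2) − 1/(3.006) = -0.3072, so d_i2 = -3.26 cm.
The final image is virtual, 3.26 cm to the left of lens 2 (overall magnification ≈ -0.18).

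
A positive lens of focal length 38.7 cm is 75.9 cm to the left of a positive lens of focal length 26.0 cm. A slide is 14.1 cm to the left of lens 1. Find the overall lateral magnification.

m = -0.567

Lens 1: 1/d_i1 = 1/(38.7) − 1/(14.1) = -0.04508, so d_i1 = -22.18 cm; m₁ = −d_i1/d_o1 = +1.573.
d_o2 = 75.9 − (-22.18) = 98.08 cm.
Lens 2: 1/d_i2 = 1/(26.0) − 1/(98.08) = 0.02827, so d_i2 = 35.38 cm; m₂ = −d_i2/d_o2 = -0.3607.
m = m₁·m₂ = (+1.573)(-0.3607) = -0.567.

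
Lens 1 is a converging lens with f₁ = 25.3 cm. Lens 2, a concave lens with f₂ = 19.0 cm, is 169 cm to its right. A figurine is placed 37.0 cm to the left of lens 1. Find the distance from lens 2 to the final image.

15.7 cm

Lens 1: 1/d_i1 = 1/f₁ − 1/d_o1 = 1/(25.3) − 1/(37.0) = 0.01250, so d_i1 = 80.01 cm.
The intermediate image is 80.01 cm to the right of lens 1, which is 169 − (80.01) = 88.99 cm to the left of lens 2, so d_o2 = +88.99 cm.
Lens 2 is diverging, so f₂ = −19.0 cm.
Lens 2: 1/d_i2 = 1/f₂ − 1/d_o2 = 1/(-19.0) − 1/(88.99) = -0.06387, so d_i2 = -15.7 cm.
The final image is virtual, 15.7 cm to the left of lens 2 (overall magnification ≈ -0.38).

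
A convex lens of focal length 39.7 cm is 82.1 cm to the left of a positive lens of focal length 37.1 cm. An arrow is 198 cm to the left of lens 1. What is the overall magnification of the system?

Lens 1: 1/d_i1 = 1/(39.7) − 1/(198) = 0.02014, so d_i1 = 49.66 cm; m₁ = −d_i1/d_o1 = -0.2508.
d_o2 = 82.1 − (49.66) = 32.44 cm.
Lens 2: 1/d_i2 = 1/(37.1) − 1/(32.44) = -0.003872, so d_i2 = -258.3 cm; m₂ = −d_i2/d_o2 = +7.961.
m = m₁·m₂ = (-0.2508)(+7.961) = -2.00.

m = -2.00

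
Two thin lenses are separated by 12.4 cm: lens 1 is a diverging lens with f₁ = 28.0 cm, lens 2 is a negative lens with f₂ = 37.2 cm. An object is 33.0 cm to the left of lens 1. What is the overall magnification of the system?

f₁ = −28.0 cm (diverging).
Lens 1: 1/d_i1 = 1/(-28.0) − 1/(33.0) = -0.06602, so d_i1 = -15.15 cm; m₁ = −d_i1/d_o1 = +0.4591.
d_o2 = 12.4 − (-15.15) = 27.55 cm.
f₂ = −37.2 cm (diverging).
Lens 2: 1/d_i2 = 1/(-37.2) − 1/(27.55) = -0.06318, so d_i2 = -15.83 cm; m₂ = −d_i2/d_o2 = +0.5745.
m = m₁·m₂ = (+0.4591)(+0.5745) = +0.264.

m = +0.264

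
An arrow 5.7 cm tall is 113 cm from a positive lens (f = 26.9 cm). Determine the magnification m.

1/d_i = 1/f − 1/d_o = 1/(26.90) − 1/(113) = 0.02833, so d_i = 35.30 cm.
m = −d_i/d_o = −(35.30)/(113) = -0.312.
The image is real, inverted and reduced, on the far side of the lens.

m = -0.312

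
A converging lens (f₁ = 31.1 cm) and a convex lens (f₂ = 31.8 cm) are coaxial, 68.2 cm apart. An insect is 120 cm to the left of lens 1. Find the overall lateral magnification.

m = -1.99

Lens 1: 1/d_i1 = 1/(31.1) − 1/(120) = 0.02382, so d_i1 = 41.98 cm; m₁ = −d_i1/d_o1 = -0.3498.
d_o2 = 68.2 − (41.98) = 26.22 cm.
Lens 2: 1/d_i2 = 1/(31.8) − 1/(26.22) = -0.006692, so d_i2 = -149.4 cm; m₂ = −d_i2/d_o2 = +5.699.
m = m₁·m₂ = (-0.3498)(+5.699) = -1.99.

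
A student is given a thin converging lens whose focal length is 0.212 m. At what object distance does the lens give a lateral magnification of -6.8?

0.243 m

m = −d_i/d_o ⇒ d_i = −m·d_o.
1/f = 1/d_o + 1/d_i = 1/d_o − 1/(m·d_o) = (1 − 1/m)/d_o, so d_o = f(1 − 1/m) = (0.2120)(1 − 1/(-6.8)) = 0.243 m.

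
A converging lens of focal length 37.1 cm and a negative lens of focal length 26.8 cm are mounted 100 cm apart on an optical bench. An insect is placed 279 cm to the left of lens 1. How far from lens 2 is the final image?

18.3 cm

Lens 1: 1/d_i1 = 1/f₁ − 1/d_o1 = 1/(37.1) − 1/(279) = 0.02337, so d_i1 = 42.79 cm.
The intermediate image is 42.79 cm to the right of lens 1, which is 100 − (42.79) = 57.21 cm to the left of lens 2, so d_o2 = +57.21 cm.
Lens 2 is diverging, so f₂ = −26.8 cm.
Lens 2: 1/d_i2 = 1/f₂ − 1/d_o2 = 1/(-26.8) − 1/(57.21) = -0.05479, so d_i2 = -18.3 cm.
The final image is virtual, 18.3 cm to the left of lens 2 (overall magnification ≈ -0.049).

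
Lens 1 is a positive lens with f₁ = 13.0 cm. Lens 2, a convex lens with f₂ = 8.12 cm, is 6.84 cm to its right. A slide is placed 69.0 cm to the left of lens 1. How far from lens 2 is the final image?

4.31 cm

Lens 1: 1/d_i1 = 1/f₁ − 1/d_o1 = 1/(13.0) − 1/(69.0) = 0.06243, so d_i1 = 16.02 cm.
The intermediate image is 16.02 cm to the right of lens 1, which lies 9.180 cm to the right of lens 2 — a virtual object — so d_o2 = −9.180 cm.
Lens 2: 1/d_i2 = 1/f₂ − 1/d_o2 = 1/(8.12) − 1/(-9.180) = 0.2321, so d_i2 = 4.31 cm.
The final image is real, 4.31 cm to the right of lens 2 (overall magnification ≈ -0.11).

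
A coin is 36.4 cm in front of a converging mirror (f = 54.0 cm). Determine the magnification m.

m = +3.07

1/d_i = 1/f − 1/d_o = 1/(54.00) − 1/(36.4) = -0.008954, so d_i = -111.7 cm.
m = −d_i/d_o = −(-111.7)/(36.4) = +3.07.
The image is virtual, upright and enlarged, behind the mirror.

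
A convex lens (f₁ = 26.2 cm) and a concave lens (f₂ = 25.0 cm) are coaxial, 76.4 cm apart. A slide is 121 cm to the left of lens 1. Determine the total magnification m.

Lens 1: 1/d_i1 = 1/(26.2) − 1/(121) = 0.02990, so d_i1 = 33.44 cm; m₁ = −d_i1/d_o1 = -0.2764.
d_o2 = 76.4 − (33.44) = 42.96 cm.
f₂ = −25.0 cm (diverging).
Lens 2: 1/d_i2 = 1/(-25.0) − 1/(42.96) = -0.06328, so d_i2 = -15.80 cm; m₂ = −d_i2/d_o2 = +0.3679.
m = m₁·m₂ = (-0.2764)(+0.3679) = -0.102.

m = -0.102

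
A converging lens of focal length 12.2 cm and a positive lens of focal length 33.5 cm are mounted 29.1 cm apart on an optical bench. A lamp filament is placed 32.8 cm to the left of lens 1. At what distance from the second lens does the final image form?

Lens 1: 1/d_i1 = 1/f₁ − 1/d_o1 = 1/(12.2) − 1/(32.8) = 0.05148, so d_i1 = 19.43 cm.
The intermediate image is 19.43 cm to the right of lens 1, which is 29.1 − (19.43) = 9.670 cm to the left of lens 2, so d_o2 = +9.670 cm.
Lens 2: 1/d_i2 = 1/f₂ − 1/d_o2 = 1/(33.5) − 1/(9.670) = -0.07356, so d_i2 = -13.6 cm.
The final image is virtual, 13.6 cm to the left of lens 2 (overall magnification ≈ -0.83).

13.6 cm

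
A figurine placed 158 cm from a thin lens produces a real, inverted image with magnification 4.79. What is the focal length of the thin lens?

m = −d_i/d_o ⇒ d_i = −m·d_o = −(-4.79)·(158) = 756.8 cm.
1/f = 1/d_o + 1/d_i = 1/(158) + 1/(756.8) = 0.007650, so f = 131 cm.
Since f is positive, the thin lens is converging.

f = 131 cm (converging)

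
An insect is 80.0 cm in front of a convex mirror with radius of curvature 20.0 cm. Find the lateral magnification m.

m = +0.111

f = R/2 = 20.0/2 = 10.00 cm; for a convex mirror, f = -10.00 cm.
1/d_i = 1/f − 1/d_o = 1/(-10.00) − 1/(80.0) = -0.1125, so d_i = -8.889 cm.
m = −d_i/d_o = −(-8.889)/(80.0) = +0.111.
The image is virtual, upright and reduced, behind the mirror.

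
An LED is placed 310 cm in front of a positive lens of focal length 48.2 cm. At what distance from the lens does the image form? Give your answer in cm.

Thin-lens equation: 1/v = 1/f − 1/u = 1/(48.20) − 1/(310) = 0.02075 − 0.003226 = 0.01752, so v = 57.1 cm.
The image is real, inverted and reduced, on the far side of the lens.

57.1 cm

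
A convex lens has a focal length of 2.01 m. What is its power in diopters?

P = 1/f = 1/(2.01 m) = +0.498 D.

P = +0.498 D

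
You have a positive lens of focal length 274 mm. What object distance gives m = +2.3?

155 mm

m = −d_i/d_o ⇒ d_i = −m·d_o.
1/f = 1/d_o + 1/d_i = 1/d_o − 1/(m·d_o) = (1 − 1/m)/d_o, so d_o = f(1 − 1/m) = (274.0)(1 − 1/(+2.3)) = 155 mm.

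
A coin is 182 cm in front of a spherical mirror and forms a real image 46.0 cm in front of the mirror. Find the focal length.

Real image ⇒ d_i = +46.0 cm.
1/f = 1/d_o + 1/d_i = 1/(182) + 1/(46.0) = 0.02723, so f = 36.7 cm.
Since f is positive, the spherical mirror is concave.

f = 36.7 cm (concave)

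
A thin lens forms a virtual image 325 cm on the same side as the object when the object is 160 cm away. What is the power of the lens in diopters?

P = +0.317 D

Virtual image ⇒ d_i = −325 cm.
1/f = 1/d_o + 1/d_i = 1/(160) + 1/(-325) = 0.003173 cm⁻¹.
f = 315.2 cm = 3.152 m, so P = 1/f = +0.317 D.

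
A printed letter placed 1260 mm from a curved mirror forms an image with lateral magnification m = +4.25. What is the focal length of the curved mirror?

m = −d_i/d_o ⇒ d_i = −m·d_o = −(+4.25)·(1260) = -5355 mm.
1/f = 1/d_o + 1/d_i = 1/(1260) + 1/(-5355) = 0.0006069, so f = 1650 mm.
Since f is positive, the curved mirror is concave.

f = 1650 mm (concave)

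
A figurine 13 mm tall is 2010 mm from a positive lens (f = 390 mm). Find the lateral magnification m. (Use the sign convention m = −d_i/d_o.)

1/d_i = 1/f − 1/d_o = 1/(390.0) − 1/(2010) = 0.002067, so d_i = 483.9 mm.
m = −d_i/d_o = −(483.9)/(2010) = -0.241.
The image is real, inverted and reduced, on the far side of the lens.

m = -0.241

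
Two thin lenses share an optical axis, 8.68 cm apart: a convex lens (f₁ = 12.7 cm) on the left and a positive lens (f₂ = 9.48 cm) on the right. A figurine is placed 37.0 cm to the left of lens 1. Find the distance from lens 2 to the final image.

5.02 cm

Lens 1: 1/d_i1 = 1/f₁ − 1/d_o1 = 1/(12.7) − 1/(37.0) = 0.05171, so d_i1 = 19.34 cm.
The intermediate image is 19.34 cm to the right of lens 1, which lies 10.66 cm to the right of lens 2 — a virtual object — so d_o2 = −10.66 cm.
Lens 2: 1/d_i2 = 1/f₂ − 1/d_o2 = 1/(9.48) − 1/(-10.66) = 0.1993, so d_i2 = 5.02 cm.
The final image is real, 5.02 cm to the right of lens 2 (overall magnification ≈ -0.25).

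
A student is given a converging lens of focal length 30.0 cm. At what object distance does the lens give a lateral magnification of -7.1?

34.2 cm

m = −d_i/d_o ⇒ d_i = −m·d_o.
1/f = 1/d_o + 1/d_i = 1/d_o − 1/(m·d_o) = (1 − 1/m)/d_o, so d_o = f(1 − 1/m) = (30.00)(1 − 1/(-7.1)) = 34.2 cm.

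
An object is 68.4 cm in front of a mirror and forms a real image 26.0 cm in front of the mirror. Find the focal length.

Real image ⇒ d_i = +26.0 cm.
1/f = 1/d_o + 1/d_i = 1/(68.4) + 1/(26.0) = 0.05308, so f = 18.8 cm.
Since f is positive, the mirror is concave.

f = 18.8 cm (concave)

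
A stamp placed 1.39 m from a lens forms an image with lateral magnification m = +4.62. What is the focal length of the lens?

m = −d_i/d_o ⇒ d_i = −m·d_o = −(+4.62)·(1.39) = -6.422 m.
1/f = 1/d_o + 1/d_i = 1/(1.39) + 1/(-6.422) = 0.5637, so f = 1.77 m.
Since f is positive, the lens is converging.

f = 1.77 m (converging)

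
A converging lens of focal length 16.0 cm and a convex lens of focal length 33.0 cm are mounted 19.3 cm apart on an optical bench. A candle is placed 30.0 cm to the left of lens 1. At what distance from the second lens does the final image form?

10.3 cm

Lens 1: 1/d_i1 = 1/f₁ − 1/d_o1 = 1/(16.0) − 1/(30.0) = 0.02917, so d_i1 = 34.29 cm.
The intermediate image is 34.29 cm to the right of lens 1, which lies 14.99 cm to the right of lens 2 — a virtual object — so d_o2 = −14.99 cm.
Lens 2: 1/d_i2 = 1/f₂ − 1/d_o2 = 1/(33.0) − 1/(-14.99) = 0.09701, so d_i2 = 10.3 cm.
The final image is real, 10.3 cm to the right of lens 2 (overall magnification ≈ -0.79).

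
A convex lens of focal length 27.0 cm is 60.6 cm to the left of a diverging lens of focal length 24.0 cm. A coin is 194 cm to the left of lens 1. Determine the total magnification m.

m = -0.0729

Lens 1: 1/d_i1 = 1/(27.0) − 1/(194) = 0.03188, so d_i1 = 31.37 cm; m₁ = −d_i1/d_o1 = -0.1617.
d_o2 = 60.6 − (31.37) = 29.23 cm.
f₂ = −24.0 cm (diverging).
Lens 2: 1/d_i2 = 1/(-24.0) − 1/(29.23) = -0.07588, so d_i2 = -13.18 cm; m₂ = −d_i2/d_o2 = +0.4509.
m = m₁·m₂ = (-0.1617)(+0.4509) = -0.0729.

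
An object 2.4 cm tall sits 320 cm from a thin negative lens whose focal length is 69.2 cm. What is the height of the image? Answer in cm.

For a negative lens, f = -69.2 cm.
1/d_i = 1/f − 1/d_o = 1/(-69.20) − 1/(320) = -0.01758, so d_i = -56.90 cm.
m = −d_i/d_o = +0.1778.
|h_i| = |m|·h_o = 0.1778 × 2.4 = 0.427 cm. The image is virtual, upright and reduced, on the same side as the object.

0.427 cm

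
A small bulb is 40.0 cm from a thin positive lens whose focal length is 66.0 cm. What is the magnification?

1/d_i = 1/f − 1/d_o = 1/(66.00) − 1/(40.0) = -0.009848, so d_i = -101.5 cm.
m = −d_i/d_o = −(-101.5)/(40.0) = +2.54.
The image is virtual, upright and enlarged, on the same side as the object.

m = +2.54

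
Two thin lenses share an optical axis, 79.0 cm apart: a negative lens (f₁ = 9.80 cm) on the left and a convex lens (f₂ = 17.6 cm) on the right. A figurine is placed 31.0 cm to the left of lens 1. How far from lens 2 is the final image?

22.1 cm

Lens 1 is diverging, so f₁ = −9.80 cm.
Lens 1: 1/d_i1 = 1/f₁ − 1/d_o1 = 1/(-9.80) − 1/(31.0) = -0.1343, so d_i1 = -7.446 cm.
The intermediate image is 7.446 cm to the left of lens 1 (virtual), which is 79.0 − (-7.446) = 86.45 cm to the left of lens 2, so d_o2 = +86.45 cm.
Lens 2: 1/d_i2 = 1/f₂ − 1/d_o2 = 1/(17.6) − 1/(86.45) = 0.04525, so d_i2 = 22.1 cm.
The final image is real, 22.1 cm to the right of lens 2 (overall magnification ≈ -0.061).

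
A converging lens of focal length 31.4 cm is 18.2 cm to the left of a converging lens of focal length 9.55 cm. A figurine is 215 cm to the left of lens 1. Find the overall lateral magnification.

Lens 1: 1/d_i1 = 1/(31.4) − 1/(215) = 0.02720, so d_i1 = 36.77 cm; m₁ = −d_i1/d_o1 = -0.1710.
d_o2 = 18.2 − (36.77) = -18.57 cm (virtual object).
Lens 2: 1/d_i2 = 1/(9.55) − 1/(-18.57) = 0.1586, so d_i2 = 6.307 cm; m₂ = −d_i2/d_o2 = +0.3396.
m = m₁·m₂ = (-0.1710)(+0.3396) = -0.0581.

m = -0.0581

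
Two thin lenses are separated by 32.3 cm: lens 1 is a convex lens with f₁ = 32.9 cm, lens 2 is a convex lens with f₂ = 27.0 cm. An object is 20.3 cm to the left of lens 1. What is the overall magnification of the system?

m = -1.21

Lens 1: 1/d_i1 = 1/(32.9) − 1/(20.3) = -0.01887, so d_i1 = -53.01 cm; m₁ = −d_i1/d_o1 = +2.611.
d_o2 = 32.3 − (-53.01) = 85.31 cm.
Lens 2: 1/d_i2 = 1/(27.0) − 1/(85.31) = 0.02532, so d_i2 = 39.50 cm; m₂ = −d_i2/d_o2 = -0.4630.
m = m₁·m₂ = (+2.611)(-0.4630) = -1.21.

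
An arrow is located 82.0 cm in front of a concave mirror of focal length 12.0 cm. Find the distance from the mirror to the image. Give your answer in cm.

14.1 cm

Mirror equation: 1/s_i = 1/f − 1/s_o = 1/(12.00) − 1/(82.0) = 0.08333 − 0.01220 = 0.07114, so s_i = 14.1 cm.
The image is real, inverted and reduced, in front of the mirror.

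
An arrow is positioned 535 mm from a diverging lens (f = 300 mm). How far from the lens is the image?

192 mm

For a diverging lens, f = -300 mm.
Lens equation: 1/v = 1/f − 1/u = 1/(-300.0) − 1/(535) = -0.003333 − 0.001869 = -0.005202, so v = -192 mm.
The image is virtual, upright and reduced, on the same side as the object.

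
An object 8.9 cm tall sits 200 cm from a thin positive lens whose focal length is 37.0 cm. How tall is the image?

2.02 cm

1/d_i = 1/f − 1/d_o = 1/(37.00) − 1/(200) = 0.02203, so d_i = 45.40 cm.
m = −d_i/d_o = -0.2270.
|h_i| = |m|·h_o = 0.2270 × 8.9 = 2.02 cm. The image is real, inverted and reduced, on the far side of the lens.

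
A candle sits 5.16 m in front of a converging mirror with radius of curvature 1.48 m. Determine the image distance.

f = R/2 = 1.48/2 = 0.7400 m.
Mirror equation: 1/d_i = 1/f − 1/d_o = 1/(0.7400) − 1/(5.16) = 1.351 − 0.1938 = 1.158, so d_i = 0.864 m.
The image is real, inverted and reduced, in front of the mirror.

0.864 m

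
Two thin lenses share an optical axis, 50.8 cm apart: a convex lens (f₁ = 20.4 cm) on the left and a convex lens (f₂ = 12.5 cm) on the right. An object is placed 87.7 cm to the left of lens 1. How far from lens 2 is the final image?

25.8 cm

Lens 1: 1/d_i1 = 1/f₁ − 1/d_o1 = 1/(20.4) − 1/(87.7) = 0.03762, so d_i1 = 26.58 cm.
The intermediate image is 26.58 cm to the right of lens 1, which is 50.8 − (26.58) = 24.22 cm to the left of lens 2, so d_o2 = +24.22 cm.
Lens 2: 1/d_i2 = 1/f₂ − 1/d_o2 = 1/(12.5) − 1/(24.22) = 0.03871, so d_i2 = 25.8 cm.
The final image is real, 25.8 cm to the right of lens 2 (overall magnification ≈ 0.32).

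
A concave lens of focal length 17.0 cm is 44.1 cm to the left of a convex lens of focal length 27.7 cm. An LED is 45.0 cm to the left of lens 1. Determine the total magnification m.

m = -0.264

f₁ = −17.0 cm (diverging).
Lens 1: 1/d_i1 = 1/(-17.0) − 1/(45.0) = -0.08105, so d_i1 = -12.34 cm; m₁ = −d_i1/d_o1 = +0.2742.
d_o2 = 44.1 − (-12.34) = 56.44 cm.
Lens 2: 1/d_i2 = 1/(27.7) − 1/(56.44) = 0.01838, so d_i2 = 54.40 cm; m₂ = −d_i2/d_o2 = -0.9638.
m = m₁·m₂ = (+0.2742)(-0.9638) = -0.264.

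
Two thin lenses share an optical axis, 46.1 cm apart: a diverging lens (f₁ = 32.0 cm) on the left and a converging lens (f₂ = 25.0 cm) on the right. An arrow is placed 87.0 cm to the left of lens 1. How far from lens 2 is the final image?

Lens 1 is diverging, so f₁ = −32.0 cm.
Lens 1: 1/d_i1 = 1/f₁ − 1/d_o1 = 1/(-32.0) − 1/(87.0) = -0.04274, so d_i1 = -23.39 cm.
The intermediate image is 23.39 cm to the left of lens 1 (virtual), which is 46.1 − (-23.39) = 69.49 cm to the left of lens 2, so d_o2 = +69.49 cm.
Lens 2: 1/d_i2 = 1/f₂ − 1/d_o2 = 1/(25.0) − 1/(69.49) = 0.02561, so d_i2 = 39.0 cm.
The final image is real, 39.0 cm to the right of lens 2 (overall magnification ≈ -0.15).

39.0 cm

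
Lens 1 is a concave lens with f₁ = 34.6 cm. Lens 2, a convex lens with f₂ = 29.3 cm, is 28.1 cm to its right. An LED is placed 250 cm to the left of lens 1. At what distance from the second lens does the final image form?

58.7 cm

Lens 1 is diverging, so f₁ = −34.6 cm.
Lens 1: 1/d_i1 = 1/f₁ − 1/d_o1 = 1/(-34.6) − 1/(250) = -0.03290, so d_i1 = -30.39 cm.
The intermediate image is 30.39 cm to the left of lens 1 (virtual), which is 28.1 − (-30.39) = 58.49 cm to the left of lens 2, so d_o2 = +58.49 cm.
Lens 2: 1/d_i2 = 1/f₂ − 1/d_o2 = 1/(29.3) − 1/(58.49) = 0.01703, so d_i2 = 58.7 cm.
The final image is real, 58.7 cm to the right of lens 2 (overall magnification ≈ -0.12).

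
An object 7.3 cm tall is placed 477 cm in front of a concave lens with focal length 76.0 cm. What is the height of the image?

1.00 cm

For a concave lens, f = -76.0 cm.
1/d_i = 1/f − 1/d_o = 1/(-76.00) − 1/(477) = -0.01525, so d_i = -65.56 cm.
m = −d_i/d_o = +0.1374.
|h_i| = |m|·h_o = 0.1374 × 7.3 = 1.00 cm. The image is virtual, upright and reduced, on the same side as the object.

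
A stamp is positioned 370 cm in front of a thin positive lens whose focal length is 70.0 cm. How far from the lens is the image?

86.3 cm

Thin-lens equation: 1/v = 1/f − 1/u = 1/(70.00) − 1/(370) = 0.01429 − 0.002703 = 0.01158, so v = 86.3 cm.
The image is real, inverted and reduced, on the far side of the lens.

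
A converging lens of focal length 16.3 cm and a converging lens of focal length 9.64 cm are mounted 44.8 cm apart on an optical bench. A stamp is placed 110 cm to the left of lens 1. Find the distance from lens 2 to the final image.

15.4 cm

Lens 1: 1/d_i1 = 1/f₁ − 1/d_o1 = 1/(16.3) − 1/(110) = 0.05226, so d_i1 = 19.14 cm.
The intermediate image is 19.14 cm to the right of lens 1, which is 44.8 − (19.14) = 25.66 cm to the left of lens 2, so d_o2 = +25.66 cm.
Lens 2: 1/d_i2 = 1/f₂ − 1/d_o2 = 1/(9.64) − 1/(25.66) = 0.06476, so d_i2 = 15.4 cm.
The final image is real, 15.4 cm to the right of lens 2 (overall magnification ≈ 0.10).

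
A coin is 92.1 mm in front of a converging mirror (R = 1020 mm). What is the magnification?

f = R/2 = 1020/2 = 510.0 mm.
1/d_i = 1/f − 1/d_o = 1/(510.0) − 1/(92.1) = -0.008897, so d_i = -112.4 mm.
m = −d_i/d_o = −(-112.4)/(92.1) = +1.22.
The image is virtual, upright and enlarged, behind the mirror.

m = +1.22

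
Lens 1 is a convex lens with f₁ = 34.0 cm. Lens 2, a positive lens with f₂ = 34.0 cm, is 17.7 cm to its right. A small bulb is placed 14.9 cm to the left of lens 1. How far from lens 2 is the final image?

Lens 1: 1/d_i1 = 1/f₁ − 1/d_o1 = 1/(34.0) − 1/(14.9) = -0.03770, so d_i1 = -26.52 cm.
The intermediate image is 26.52 cm to the left of lens 1 (virtual), which is 17.7 − (-26.52) = 44.22 cm to the left of lens 2, so d_o2 = +44.22 cm.
Lens 2: 1/d_i2 = 1/f₂ − 1/d_o2 = 1/(34.0) − 1/(44.22) = 0.006798, so d_i2 = 147 cm.
The final image is real, 147 cm to the right of lens 2 (overall magnification ≈ -5.9).

147 cm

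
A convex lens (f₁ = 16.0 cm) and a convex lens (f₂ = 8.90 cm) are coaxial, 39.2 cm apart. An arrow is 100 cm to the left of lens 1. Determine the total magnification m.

Lens 1: 1/d_i1 = 1/(16.0) − 1/(100) = 0.05250, so d_i1 = 19.05 cm; m₁ = −d_i1/d_o1 = -0.1905.
d_o2 = 39.2 − (19.05) = 20.15 cm.
Lens 2: 1/d_i2 = 1/(8.90) − 1/(20.15) = 0.06273, so d_i2 = 15.94 cm; m₂ = −d_i2/d_o2 = -0.7911.
m = m₁·m₂ = (-0.1905)(-0.7911) = +0.151.

m = +0.151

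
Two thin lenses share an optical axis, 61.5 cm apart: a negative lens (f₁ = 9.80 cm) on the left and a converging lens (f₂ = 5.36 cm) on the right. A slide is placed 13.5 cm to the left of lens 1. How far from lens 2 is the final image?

Lens 1 is diverging, so f₁ = −9.80 cm.
Lens 1: 1/d_i1 = 1/f₁ − 1/d_o1 = 1/(-9.80) − 1/(13.5) = -0.1761, so d_i1 = -5.678 cm.
The intermediate image is 5.678 cm to the left of lens 1 (virtual), which is 61.5 − (-5.678) = 67.18 cm to the left of lens 2, so d_o2 = +67.18 cm.
Lens 2: 1/d_i2 = 1/f₂ − 1/d_o2 = 1/(5.36) − 1/(67.18) = 0.1717, so d_i2 = 5.82 cm.
The final image is real, 5.82 cm to the right of lens 2 (overall magnification ≈ -0.036).

5.82 cm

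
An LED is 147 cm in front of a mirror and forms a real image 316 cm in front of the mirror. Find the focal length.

f = 100 cm (concave)

Real image ⇒ d_i = +316 cm.
1/f = 1/d_o + 1/d_i = 1/(147) + 1/(316) = 0.009967, so f = 100 cm.
Since f is positive, the mirror is concave.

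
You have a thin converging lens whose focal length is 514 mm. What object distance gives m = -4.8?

621 mm

m = −d_i/d_o ⇒ d_i = −m·d_o.
1/f = 1/d_o + 1/d_i = 1/d_o − 1/(m·d_o) = (1 − 1/m)/d_o, so d_o = f(1 − 1/m) = (514.0)(1 − 1/(-4.8)) = 621 mm.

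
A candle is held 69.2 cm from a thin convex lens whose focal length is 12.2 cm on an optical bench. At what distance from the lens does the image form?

14.8 cm

Thin-lens equation: 1/d_i = 1/f − 1/d_o = 1/(12.20) − 1/(69.2) = 0.08197 − 0.01445 = 0.06752, so d_i = 14.8 cm.
The image is real, inverted and reduced, on the far side of the lens.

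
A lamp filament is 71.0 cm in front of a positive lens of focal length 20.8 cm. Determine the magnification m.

1/d_i = 1/f − 1/d_o = 1/(20.80) − 1/(71.0) = 0.03399, so d_i = 29.42 cm.
m = −d_i/d_o = −(29.42)/(71.0) = -0.414.
The image is real, inverted and reduced, on the far side of the lens.

m = -0.414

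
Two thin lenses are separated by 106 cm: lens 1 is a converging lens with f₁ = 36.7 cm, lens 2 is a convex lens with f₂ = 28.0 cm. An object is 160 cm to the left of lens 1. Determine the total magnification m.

m = +0.274

Lens 1: 1/d_i1 = 1/(36.7) − 1/(160) = 0.02100, so d_i1 = 47.62 cm; m₁ = −d_i1/d_o1 = -0.2976.
d_o2 = 106 − (47.62) = 58.38 cm.
Lens 2: 1/d_i2 = 1/(28.0) − 1/(58.38) = 0.01859, so d_i2 = 53.81 cm; m₂ = −d_i2/d_o2 = -0.9217.
m = m₁·m₂ = (-0.2976)(-0.9217) = +0.274.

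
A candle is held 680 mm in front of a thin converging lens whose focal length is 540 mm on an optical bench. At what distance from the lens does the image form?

2620 mm

Lens equation: 1/q = 1/f − 1/p = 1/(540.0) − 1/(680) = 0.001852 − 0.001471 = 0.0003813, so q = 2620 mm.
The image is real, inverted and enlarged, on the far side of the lens.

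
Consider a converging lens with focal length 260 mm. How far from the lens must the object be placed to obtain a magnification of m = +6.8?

222 mm

m = −d_i/d_o ⇒ d_i = −m·d_o.
1/f = 1/d_o + 1/d_i = 1/d_o − 1/(m·d_o) = (1 − 1/m)/d_o, so d_o = f(1 − 1/m) = (260.0)(1 − 1/(+6.8)) = 222 mm.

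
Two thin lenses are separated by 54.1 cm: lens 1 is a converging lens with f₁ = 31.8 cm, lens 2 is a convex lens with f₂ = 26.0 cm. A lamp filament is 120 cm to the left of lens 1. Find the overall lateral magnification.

m = -0.618

Lens 1: 1/d_i1 = 1/(31.8) − 1/(120) = 0.02311, so d_i1 = 43.27 cm; m₁ = −d_i1/d_o1 = -0.3606.
d_o2 = 54.1 − (43.27) = 10.83 cm.
Lens 2: 1/d_i2 = 1/(26.0) − 1/(10.83) = -0.05387, so d_i2 = -18.56 cm; m₂ = −d_i2/d_o2 = +1.714.
m = m₁·m₂ = (-0.3606)(+1.714) = -0.618.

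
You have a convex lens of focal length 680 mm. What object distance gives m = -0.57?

m = −d_i/d_o ⇒ d_i = −m·d_o.
1/f = 1/d_o + 1/d_i = 1/d_o − 1/(m·d_o) = (1 − 1/m)/d_o, so d_o = f(1 − 1/m) = (680.0)(1 − 1/(-0.57)) = 1870 mm.

1870 mm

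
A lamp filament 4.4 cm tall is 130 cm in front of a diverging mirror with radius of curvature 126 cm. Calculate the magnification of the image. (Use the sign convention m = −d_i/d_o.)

m = +0.326

f = R/2 = 126/2 = 63.00 cm; for a diverging mirror, f = -63.00 cm.
1/d_i = 1/f − 1/d_o = 1/(-63.00) − 1/(130) = -0.02357, so d_i = -42.44 cm.
m = −d_i/d_o = −(-42.44)/(130) = +0.326.
The image is virtual, upright and reduced, behind the mirror.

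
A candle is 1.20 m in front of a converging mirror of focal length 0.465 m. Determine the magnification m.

1/d_i = 1/f − 1/d_o = 1/(0.4650) − 1/(1.20) = 1.317, so d_i = 0.7592 m.
m = −d_i/d_o = −(0.7592)/(1.20) = -0.633.
The image is real, inverted and reduced, in front of the mirror.

m = -0.633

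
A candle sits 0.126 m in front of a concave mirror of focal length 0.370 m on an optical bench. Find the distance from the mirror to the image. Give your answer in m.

0.191 m

Mirror equation: 1/s_i = 1/f − 1/s_o = 1/(0.3700) − 1/(0.126) = 2.703 − 7.937 = -5.234, so s_i = -0.191 m.
The image is virtual, upright and enlarged, behind the mirror.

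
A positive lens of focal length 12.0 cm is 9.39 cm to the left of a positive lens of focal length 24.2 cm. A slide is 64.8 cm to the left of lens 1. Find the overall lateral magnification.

Lens 1: 1/d_i1 = 1/(12.0) − 1/(64.8) = 0.06790, so d_i1 = 14.73 cm; m₁ = −d_i1/d_o1 = -0.2273.
d_o2 = 9.39 − (14.73) = -5.340 cm (virtual object).
Lens 2: 1/d_i2 = 1/(24.2) − 1/(-5.340) = 0.2286, so d_i2 = 4.375 cm; m₂ = −d_i2/d_o2 = +0.8192.
m = m₁·m₂ = (-0.2273)(+0.8192) = -0.186.

m = -0.186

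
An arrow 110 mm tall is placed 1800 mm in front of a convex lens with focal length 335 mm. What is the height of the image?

25.2 mm

1/d_i = 1/f − 1/d_o = 1/(335.0) − 1/(1800) = 0.002430, so d_i = 411.6 mm.
m = −d_i/d_o = -0.2287.
|h_i| = |m|·h_o = 0.2287 × 110 = 25.2 mm. The image is real, inverted and reduced, on the far side of the lens.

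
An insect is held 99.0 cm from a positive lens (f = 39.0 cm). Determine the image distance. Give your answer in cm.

64.3 cm

Thin-lens equation: 1/s_i = 1/f − 1/s_o = 1/(39.00) − 1/(99.0) = 0.02564 − 0.01010 = 0.01554, so s_i = 64.3 cm.
The image is real, inverted and reduced, on the far side of the lens.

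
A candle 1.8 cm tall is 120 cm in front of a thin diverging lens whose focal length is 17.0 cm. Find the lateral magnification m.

For a diverging lens, f = -17.0 cm.
1/d_i = 1/f − 1/d_o = 1/(-17.00) − 1/(120) = -0.06716, so d_i = -14.89 cm.
m = −d_i/d_o = −(-14.89)/(120) = +0.124.
The image is virtual, upright and reduced, on the same side as the object.

m = +0.124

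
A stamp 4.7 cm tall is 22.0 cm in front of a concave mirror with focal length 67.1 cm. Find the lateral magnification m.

1/d_i = 1/f − 1/d_o = 1/(67.10) − 1/(22.0) = -0.03055, so d_i = -32.73 cm.
m = −d_i/d_o = −(-32.73)/(22.0) = +1.49.
The image is virtual, upright and enlarged, behind the mirror.

m = +1.49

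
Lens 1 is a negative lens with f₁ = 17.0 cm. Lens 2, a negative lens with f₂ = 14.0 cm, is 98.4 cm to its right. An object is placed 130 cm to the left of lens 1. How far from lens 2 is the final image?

12.5 cm

Lens 1 is diverging, so f₁ = −17.0 cm.
Lens 1: 1/d_i1 = 1/f₁ − 1/d_o1 = 1/(-17.0) − 1/(130) = -0.06652, so d_i1 = -15.03 cm.
The intermediate image is 15.03 cm to the left of lens 1 (virtual), which is 98.4 − (-15.03) = 113.4 cm to the left of lens 2, so d_o2 = +113.4 cm.
Lens 2 is diverging, so f₂ = −14.0 cm.
Lens 2: 1/d_i2 = 1/f₂ − 1/d_o2 = 1/(-14.0) − 1/(113.4) = -0.08025, so d_i2 = -12.5 cm.
The final image is virtual, 12.5 cm to the left of lens 2 (overall magnification ≈ 0.013).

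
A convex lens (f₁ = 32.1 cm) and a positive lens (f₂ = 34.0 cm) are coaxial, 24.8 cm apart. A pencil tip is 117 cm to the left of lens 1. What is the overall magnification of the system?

Lens 1: 1/d_i1 = 1/(32.1) − 1/(117) = 0.02261, so d_i1 = 44.24 cm; m₁ = −d_i1/d_o1 = -0.3781.
d_o2 = 24.8 − (44.24) = -19.44 cm (virtual object).
Lens 2: 1/d_i2 = 1/(34.0) − 1/(-19.44) = 0.08085, so d_i2 = 12.37 cm; m₂ = −d_i2/d_o2 = +0.6362.
m = m₁·m₂ = (-0.3781)(+0.6362) = -0.241.

m = -0.241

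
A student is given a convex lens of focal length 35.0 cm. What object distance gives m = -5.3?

m = −d_i/d_o ⇒ d_i = −m·d_o.
1/f = 1/d_o + 1/d_i = 1/d_o − 1/(m·d_o) = (1 − 1/m)/d_o, so d_o = f(1 − 1/m) = (35.00)(1 − 1/(-5.3)) = 41.6 cm.

41.6 cm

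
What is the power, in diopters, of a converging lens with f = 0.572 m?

P = 1/f = 1/(0.572 m) = +1.75 D.

P = +1.75 D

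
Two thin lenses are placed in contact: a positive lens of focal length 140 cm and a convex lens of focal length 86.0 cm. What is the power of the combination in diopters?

P = +1.88 D

P₁ = 1/f₁ = 1/(1.40 m) = +0.7143 D; P₂ = 1/f₂ = 1/(0.860 m) = +1.163 D.
For thin lenses in contact, P = P₁ + P₂ = (+0.7143) + (+1.163) = +1.88 D.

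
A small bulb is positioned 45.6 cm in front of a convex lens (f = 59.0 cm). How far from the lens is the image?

Lens equation: 1/v = 1/f − 1/u = 1/(59.00) − 1/(45.6) = 0.01695 − 0.02193 = -0.004981, so v = -201 cm.
The image is virtual, upright and enlarged, on the same side as the object.

201 cm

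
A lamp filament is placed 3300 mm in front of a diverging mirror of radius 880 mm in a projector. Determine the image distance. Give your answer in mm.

f = R/2 = 880/2 = 440.0 mm; for a diverging mirror, f = -440.0 mm.
Mirror equation: 1/s_i = 1/f − 1/s_o = 1/(-440.0) − 1/(3300) = -0.002273 − 0.0003030 = -0.002576, so s_i = -388 mm.
The image is virtual, upright and reduced, behind the mirror.

388 mm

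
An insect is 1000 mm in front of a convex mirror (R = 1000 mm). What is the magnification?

f = R/2 = 1000/2 = 500.0 mm; for a convex mirror, f = -500.0 mm.
1/d_i = 1/f − 1/d_o = 1/(-500.0) − 1/(1000) = -0.003000, so d_i = -333.3 mm.
m = −d_i/d_o = −(-333.3)/(1000) = +0.333.
The image is virtual, upright and reduced, behind the mirror.

m = +0.333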